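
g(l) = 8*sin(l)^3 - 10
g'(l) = 24*sin(l)^2*cos(l)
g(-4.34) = -3.53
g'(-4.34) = -7.58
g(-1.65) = -17.92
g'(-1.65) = -1.89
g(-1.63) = -17.96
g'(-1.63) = -1.42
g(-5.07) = -3.42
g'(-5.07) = 7.37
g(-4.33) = -3.61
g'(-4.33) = -7.71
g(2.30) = -6.68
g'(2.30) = -8.89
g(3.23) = -10.01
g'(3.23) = -0.19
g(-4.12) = -5.43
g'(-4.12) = -9.22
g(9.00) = -9.44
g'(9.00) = -3.71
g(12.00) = -11.24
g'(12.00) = 5.83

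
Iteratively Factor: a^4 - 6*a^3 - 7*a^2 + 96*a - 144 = (a + 4)*(a^3 - 10*a^2 + 33*a - 36) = (a - 3)*(a + 4)*(a^2 - 7*a + 12) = (a - 3)^2*(a + 4)*(a - 4)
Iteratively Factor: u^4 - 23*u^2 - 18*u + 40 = (u + 4)*(u^3 - 4*u^2 - 7*u + 10) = (u - 1)*(u + 4)*(u^2 - 3*u - 10) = (u - 5)*(u - 1)*(u + 4)*(u + 2)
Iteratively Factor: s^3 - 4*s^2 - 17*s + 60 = (s + 4)*(s^2 - 8*s + 15) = (s - 3)*(s + 4)*(s - 5)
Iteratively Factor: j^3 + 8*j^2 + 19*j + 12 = (j + 4)*(j^2 + 4*j + 3) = (j + 1)*(j + 4)*(j + 3)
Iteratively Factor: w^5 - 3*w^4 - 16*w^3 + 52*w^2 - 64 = (w - 2)*(w^4 - w^3 - 18*w^2 + 16*w + 32) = (w - 2)*(w + 4)*(w^3 - 5*w^2 + 2*w + 8) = (w - 2)*(w + 1)*(w + 4)*(w^2 - 6*w + 8) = (w - 4)*(w - 2)*(w + 1)*(w + 4)*(w - 2)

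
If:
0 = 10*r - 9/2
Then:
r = 9/20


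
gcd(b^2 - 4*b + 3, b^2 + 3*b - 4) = b - 1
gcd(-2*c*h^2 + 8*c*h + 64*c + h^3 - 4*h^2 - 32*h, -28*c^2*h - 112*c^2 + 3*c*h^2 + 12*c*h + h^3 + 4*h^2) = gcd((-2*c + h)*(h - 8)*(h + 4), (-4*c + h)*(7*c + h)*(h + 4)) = h + 4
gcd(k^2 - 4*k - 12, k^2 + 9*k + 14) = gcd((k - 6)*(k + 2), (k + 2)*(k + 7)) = k + 2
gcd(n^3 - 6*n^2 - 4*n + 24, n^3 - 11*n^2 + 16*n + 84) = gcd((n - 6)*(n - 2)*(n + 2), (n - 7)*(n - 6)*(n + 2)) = n^2 - 4*n - 12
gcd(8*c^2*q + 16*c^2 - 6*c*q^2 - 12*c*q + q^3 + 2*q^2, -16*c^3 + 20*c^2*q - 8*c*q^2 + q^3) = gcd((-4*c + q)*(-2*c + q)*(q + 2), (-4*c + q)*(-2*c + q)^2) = 8*c^2 - 6*c*q + q^2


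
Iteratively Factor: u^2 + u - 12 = (u - 3)*(u + 4)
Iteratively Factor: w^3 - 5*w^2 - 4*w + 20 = (w - 2)*(w^2 - 3*w - 10) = (w - 2)*(w + 2)*(w - 5)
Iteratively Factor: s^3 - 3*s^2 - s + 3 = (s - 1)*(s^2 - 2*s - 3) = (s - 3)*(s - 1)*(s + 1)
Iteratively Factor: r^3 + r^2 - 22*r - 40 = (r - 5)*(r^2 + 6*r + 8) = (r - 5)*(r + 4)*(r + 2)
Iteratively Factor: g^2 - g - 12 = (g - 4)*(g + 3)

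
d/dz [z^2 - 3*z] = 2*z - 3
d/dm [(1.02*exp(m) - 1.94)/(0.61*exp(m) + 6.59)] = 7.9052*exp(m)/(0.61*exp(m) + 6.59)^2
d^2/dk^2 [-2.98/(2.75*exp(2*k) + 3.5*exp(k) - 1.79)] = (-2.98*(5.5*exp(k) + 3.5)*(11.0*exp(k) + 7.0)*exp(k) + (32.78*exp(k) + 10.43)*(2.75*exp(2*k) + 3.5*exp(k) - 1.79))*exp(k)/(2.75*exp(2*k) + 3.5*exp(k) - 1.79)^3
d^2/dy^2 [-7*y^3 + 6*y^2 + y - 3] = 12 - 42*y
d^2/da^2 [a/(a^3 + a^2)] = 2*(3*a^2 + 3*a + 1)/(a^3*(a^3 + 3*a^2 + 3*a + 1))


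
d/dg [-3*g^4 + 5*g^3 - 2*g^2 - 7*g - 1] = -12*g^3 + 15*g^2 - 4*g - 7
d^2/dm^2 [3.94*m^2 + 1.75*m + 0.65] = 7.88000000000000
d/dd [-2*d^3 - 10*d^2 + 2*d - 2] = -6*d^2 - 20*d + 2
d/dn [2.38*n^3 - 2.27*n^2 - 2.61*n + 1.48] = 7.14*n^2 - 4.54*n - 2.61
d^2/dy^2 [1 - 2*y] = 0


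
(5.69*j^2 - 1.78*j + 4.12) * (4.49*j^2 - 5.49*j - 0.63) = 25.5481*j^4 - 39.2303*j^3 + 24.6863*j^2 - 21.4974*j - 2.5956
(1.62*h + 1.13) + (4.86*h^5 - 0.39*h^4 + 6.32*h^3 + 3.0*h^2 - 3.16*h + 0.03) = 4.86*h^5 - 0.39*h^4 + 6.32*h^3 + 3.0*h^2 - 1.54*h + 1.16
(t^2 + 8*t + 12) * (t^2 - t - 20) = t^4 + 7*t^3 - 16*t^2 - 172*t - 240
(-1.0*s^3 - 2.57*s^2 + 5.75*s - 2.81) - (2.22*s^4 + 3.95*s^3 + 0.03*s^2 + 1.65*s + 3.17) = -2.22*s^4 - 4.95*s^3 - 2.6*s^2 + 4.1*s - 5.98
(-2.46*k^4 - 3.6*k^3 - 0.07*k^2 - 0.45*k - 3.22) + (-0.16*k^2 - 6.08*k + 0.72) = -2.46*k^4 - 3.6*k^3 - 0.23*k^2 - 6.53*k - 2.5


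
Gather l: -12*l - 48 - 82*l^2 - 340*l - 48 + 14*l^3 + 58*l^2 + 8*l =14*l^3 - 24*l^2 - 344*l - 96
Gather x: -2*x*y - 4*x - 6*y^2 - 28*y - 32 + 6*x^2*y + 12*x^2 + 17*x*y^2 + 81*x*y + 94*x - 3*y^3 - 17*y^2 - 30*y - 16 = x^2*(6*y + 12) + x*(17*y^2 + 79*y + 90) - 3*y^3 - 23*y^2 - 58*y - 48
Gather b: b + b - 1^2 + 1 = 2*b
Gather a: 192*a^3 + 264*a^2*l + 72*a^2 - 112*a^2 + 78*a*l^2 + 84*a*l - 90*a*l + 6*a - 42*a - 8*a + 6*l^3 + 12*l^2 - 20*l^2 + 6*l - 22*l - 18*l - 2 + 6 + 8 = 192*a^3 + a^2*(264*l - 40) + a*(78*l^2 - 6*l - 44) + 6*l^3 - 8*l^2 - 34*l + 12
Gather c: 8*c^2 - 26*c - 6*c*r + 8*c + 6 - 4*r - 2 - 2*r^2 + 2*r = 8*c^2 + c*(-6*r - 18) - 2*r^2 - 2*r + 4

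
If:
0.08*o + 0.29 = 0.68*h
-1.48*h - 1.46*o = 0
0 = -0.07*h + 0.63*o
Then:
No Solution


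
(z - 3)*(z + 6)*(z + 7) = z^3 + 10*z^2 + 3*z - 126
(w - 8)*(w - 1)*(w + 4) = w^3 - 5*w^2 - 28*w + 32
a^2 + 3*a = a*(a + 3)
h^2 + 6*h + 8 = (h + 2)*(h + 4)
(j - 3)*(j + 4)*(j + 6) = j^3 + 7*j^2 - 6*j - 72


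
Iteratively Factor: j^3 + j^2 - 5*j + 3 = (j - 1)*(j^2 + 2*j - 3) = (j - 1)^2*(j + 3)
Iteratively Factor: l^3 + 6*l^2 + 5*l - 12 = (l + 4)*(l^2 + 2*l - 3) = (l + 3)*(l + 4)*(l - 1)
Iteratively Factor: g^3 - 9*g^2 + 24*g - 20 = (g - 2)*(g^2 - 7*g + 10) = (g - 5)*(g - 2)*(g - 2)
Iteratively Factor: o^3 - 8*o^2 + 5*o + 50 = (o - 5)*(o^2 - 3*o - 10) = (o - 5)^2*(o + 2)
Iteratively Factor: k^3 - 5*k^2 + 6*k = (k - 2)*(k^2 - 3*k) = (k - 3)*(k - 2)*(k)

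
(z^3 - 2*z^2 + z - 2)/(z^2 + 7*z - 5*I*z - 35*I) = (z^3 - 2*z^2 + z - 2)/(z^2 + z*(7 - 5*I) - 35*I)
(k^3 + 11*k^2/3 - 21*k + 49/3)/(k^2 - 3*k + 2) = (3*k^2 + 14*k - 49)/(3*(k - 2))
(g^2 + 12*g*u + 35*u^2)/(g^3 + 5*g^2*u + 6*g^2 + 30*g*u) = (g + 7*u)/(g*(g + 6))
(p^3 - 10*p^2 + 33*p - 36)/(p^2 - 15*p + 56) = (p^3 - 10*p^2 + 33*p - 36)/(p^2 - 15*p + 56)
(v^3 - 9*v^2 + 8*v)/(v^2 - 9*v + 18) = v*(v^2 - 9*v + 8)/(v^2 - 9*v + 18)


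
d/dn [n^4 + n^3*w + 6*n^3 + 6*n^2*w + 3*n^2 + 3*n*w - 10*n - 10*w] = 4*n^3 + 3*n^2*w + 18*n^2 + 12*n*w + 6*n + 3*w - 10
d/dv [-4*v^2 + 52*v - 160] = 52 - 8*v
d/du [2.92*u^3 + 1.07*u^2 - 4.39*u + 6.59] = 8.76*u^2 + 2.14*u - 4.39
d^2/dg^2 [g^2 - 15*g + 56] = 2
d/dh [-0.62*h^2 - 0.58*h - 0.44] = -1.24*h - 0.58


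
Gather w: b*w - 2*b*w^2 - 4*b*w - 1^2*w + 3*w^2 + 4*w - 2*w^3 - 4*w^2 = -2*w^3 + w^2*(-2*b - 1) + w*(3 - 3*b)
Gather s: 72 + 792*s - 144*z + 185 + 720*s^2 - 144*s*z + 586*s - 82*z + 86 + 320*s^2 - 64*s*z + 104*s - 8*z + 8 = 1040*s^2 + s*(1482 - 208*z) - 234*z + 351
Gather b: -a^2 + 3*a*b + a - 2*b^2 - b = -a^2 + a - 2*b^2 + b*(3*a - 1)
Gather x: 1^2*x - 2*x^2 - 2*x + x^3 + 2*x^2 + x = x^3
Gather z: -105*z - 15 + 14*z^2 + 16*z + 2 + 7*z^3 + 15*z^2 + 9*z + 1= 7*z^3 + 29*z^2 - 80*z - 12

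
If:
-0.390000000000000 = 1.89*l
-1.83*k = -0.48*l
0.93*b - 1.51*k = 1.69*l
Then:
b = -0.46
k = -0.05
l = -0.21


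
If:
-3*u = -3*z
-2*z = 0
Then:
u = 0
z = 0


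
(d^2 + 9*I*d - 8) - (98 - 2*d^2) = 3*d^2 + 9*I*d - 106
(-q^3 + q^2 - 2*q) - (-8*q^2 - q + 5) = -q^3 + 9*q^2 - q - 5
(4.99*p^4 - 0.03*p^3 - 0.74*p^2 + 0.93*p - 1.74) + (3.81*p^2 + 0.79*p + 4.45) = 4.99*p^4 - 0.03*p^3 + 3.07*p^2 + 1.72*p + 2.71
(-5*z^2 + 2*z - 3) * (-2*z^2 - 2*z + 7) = 10*z^4 + 6*z^3 - 33*z^2 + 20*z - 21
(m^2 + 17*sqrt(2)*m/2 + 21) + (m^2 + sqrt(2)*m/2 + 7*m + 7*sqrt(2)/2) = 2*m^2 + 7*m + 9*sqrt(2)*m + 7*sqrt(2)/2 + 21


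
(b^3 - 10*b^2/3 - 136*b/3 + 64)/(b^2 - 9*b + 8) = (b^2 + 14*b/3 - 8)/(b - 1)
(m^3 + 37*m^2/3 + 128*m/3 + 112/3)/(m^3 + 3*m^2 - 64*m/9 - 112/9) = 3*(m + 7)/(3*m - 7)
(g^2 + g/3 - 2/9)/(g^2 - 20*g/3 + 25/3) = (9*g^2 + 3*g - 2)/(3*(3*g^2 - 20*g + 25))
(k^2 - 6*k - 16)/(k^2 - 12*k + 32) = (k + 2)/(k - 4)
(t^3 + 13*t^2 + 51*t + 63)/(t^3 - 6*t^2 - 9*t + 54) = (t^2 + 10*t + 21)/(t^2 - 9*t + 18)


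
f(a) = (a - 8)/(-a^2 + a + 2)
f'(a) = (a - 8)*(2*a - 1)/(-a^2 + a + 2)^2 + 1/(-a^2 + a + 2)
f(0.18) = -3.64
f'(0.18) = 1.55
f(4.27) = 0.31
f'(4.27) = -0.28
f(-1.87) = 2.93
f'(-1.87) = 3.83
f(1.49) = -5.13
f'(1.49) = -7.21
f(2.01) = 199.00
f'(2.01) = -19999.67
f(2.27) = 6.49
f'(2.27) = -27.15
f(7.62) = 0.01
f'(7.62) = -0.02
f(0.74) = -3.31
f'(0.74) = -0.27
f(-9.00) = 0.19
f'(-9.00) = 0.03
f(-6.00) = 0.35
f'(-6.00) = 0.09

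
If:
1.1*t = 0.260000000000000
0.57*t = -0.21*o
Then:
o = -0.64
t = 0.24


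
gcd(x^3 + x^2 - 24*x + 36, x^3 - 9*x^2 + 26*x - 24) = x^2 - 5*x + 6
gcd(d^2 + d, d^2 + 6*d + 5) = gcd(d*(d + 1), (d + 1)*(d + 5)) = d + 1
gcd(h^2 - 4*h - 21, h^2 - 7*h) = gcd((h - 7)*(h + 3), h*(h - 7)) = h - 7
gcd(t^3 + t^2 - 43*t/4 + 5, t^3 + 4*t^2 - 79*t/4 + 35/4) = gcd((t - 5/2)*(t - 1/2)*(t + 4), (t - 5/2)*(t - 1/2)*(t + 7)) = t^2 - 3*t + 5/4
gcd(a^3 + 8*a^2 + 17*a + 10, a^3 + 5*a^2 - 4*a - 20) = a^2 + 7*a + 10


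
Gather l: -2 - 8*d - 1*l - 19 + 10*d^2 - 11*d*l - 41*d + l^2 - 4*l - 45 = 10*d^2 - 49*d + l^2 + l*(-11*d - 5) - 66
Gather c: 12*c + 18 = 12*c + 18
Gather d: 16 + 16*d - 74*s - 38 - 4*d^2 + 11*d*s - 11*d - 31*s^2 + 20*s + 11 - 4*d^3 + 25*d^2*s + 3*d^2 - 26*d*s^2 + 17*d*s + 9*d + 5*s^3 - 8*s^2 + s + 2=-4*d^3 + d^2*(25*s - 1) + d*(-26*s^2 + 28*s + 14) + 5*s^3 - 39*s^2 - 53*s - 9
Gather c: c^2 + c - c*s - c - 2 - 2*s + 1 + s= c^2 - c*s - s - 1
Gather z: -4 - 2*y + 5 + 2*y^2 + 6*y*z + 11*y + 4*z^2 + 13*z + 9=2*y^2 + 9*y + 4*z^2 + z*(6*y + 13) + 10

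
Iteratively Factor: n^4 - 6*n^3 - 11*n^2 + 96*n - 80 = (n - 1)*(n^3 - 5*n^2 - 16*n + 80) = (n - 5)*(n - 1)*(n^2 - 16) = (n - 5)*(n - 1)*(n + 4)*(n - 4)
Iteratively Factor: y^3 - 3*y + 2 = (y + 2)*(y^2 - 2*y + 1) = (y - 1)*(y + 2)*(y - 1)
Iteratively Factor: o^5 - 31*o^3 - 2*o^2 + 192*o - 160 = (o + 4)*(o^4 - 4*o^3 - 15*o^2 + 58*o - 40) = (o - 5)*(o + 4)*(o^3 + o^2 - 10*o + 8) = (o - 5)*(o + 4)^2*(o^2 - 3*o + 2) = (o - 5)*(o - 1)*(o + 4)^2*(o - 2)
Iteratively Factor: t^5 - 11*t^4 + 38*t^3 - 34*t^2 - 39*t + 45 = (t + 1)*(t^4 - 12*t^3 + 50*t^2 - 84*t + 45) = (t - 3)*(t + 1)*(t^3 - 9*t^2 + 23*t - 15) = (t - 3)^2*(t + 1)*(t^2 - 6*t + 5) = (t - 5)*(t - 3)^2*(t + 1)*(t - 1)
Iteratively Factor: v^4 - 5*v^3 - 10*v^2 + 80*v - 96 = (v - 4)*(v^3 - v^2 - 14*v + 24) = (v - 4)*(v + 4)*(v^2 - 5*v + 6) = (v - 4)*(v - 2)*(v + 4)*(v - 3)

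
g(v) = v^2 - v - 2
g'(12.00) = 23.00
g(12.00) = 130.00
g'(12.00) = 23.00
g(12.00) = 130.00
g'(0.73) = 0.46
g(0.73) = -2.20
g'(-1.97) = -4.94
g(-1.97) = 3.85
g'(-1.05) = -3.10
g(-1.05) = 0.15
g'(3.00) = 5.00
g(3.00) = 4.00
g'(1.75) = 2.50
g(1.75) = -0.69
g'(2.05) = 3.10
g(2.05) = 0.15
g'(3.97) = 6.94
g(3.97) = 9.79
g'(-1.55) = -4.10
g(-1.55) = 1.95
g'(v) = 2*v - 1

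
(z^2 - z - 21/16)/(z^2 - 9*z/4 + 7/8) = (4*z + 3)/(2*(2*z - 1))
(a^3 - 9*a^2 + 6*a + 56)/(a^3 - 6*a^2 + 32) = (a - 7)/(a - 4)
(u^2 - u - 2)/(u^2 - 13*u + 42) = (u^2 - u - 2)/(u^2 - 13*u + 42)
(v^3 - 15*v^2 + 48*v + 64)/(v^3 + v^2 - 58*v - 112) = (v^2 - 7*v - 8)/(v^2 + 9*v + 14)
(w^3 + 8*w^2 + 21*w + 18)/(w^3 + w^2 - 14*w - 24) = (w + 3)/(w - 4)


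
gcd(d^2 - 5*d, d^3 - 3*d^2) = d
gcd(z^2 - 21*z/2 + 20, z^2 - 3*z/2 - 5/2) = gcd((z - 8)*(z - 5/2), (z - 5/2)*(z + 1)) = z - 5/2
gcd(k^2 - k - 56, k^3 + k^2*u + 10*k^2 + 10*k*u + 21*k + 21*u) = k + 7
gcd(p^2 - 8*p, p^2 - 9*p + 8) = p - 8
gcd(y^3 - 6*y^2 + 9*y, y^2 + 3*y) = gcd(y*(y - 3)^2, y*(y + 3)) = y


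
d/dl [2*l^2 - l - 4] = 4*l - 1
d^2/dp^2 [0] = 0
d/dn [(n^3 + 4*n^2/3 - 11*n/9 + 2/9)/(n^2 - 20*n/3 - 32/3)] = (27*n^4 - 360*n^3 - 1071*n^2 - 780*n + 392)/(3*(9*n^4 - 120*n^3 + 208*n^2 + 1280*n + 1024))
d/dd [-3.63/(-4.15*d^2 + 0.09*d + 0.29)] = (0.3267 - 30.129*d)/(-4.15*d^2 + 0.09*d + 0.29)^2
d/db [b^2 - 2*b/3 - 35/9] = 2*b - 2/3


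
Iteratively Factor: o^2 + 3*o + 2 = (o + 2)*(o + 1)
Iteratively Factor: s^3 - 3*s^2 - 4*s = (s)*(s^2 - 3*s - 4) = s*(s - 4)*(s + 1)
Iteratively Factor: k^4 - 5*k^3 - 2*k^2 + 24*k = (k + 2)*(k^3 - 7*k^2 + 12*k) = k*(k + 2)*(k^2 - 7*k + 12) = k*(k - 4)*(k + 2)*(k - 3)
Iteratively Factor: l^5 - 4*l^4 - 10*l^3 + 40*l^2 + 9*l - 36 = (l + 1)*(l^4 - 5*l^3 - 5*l^2 + 45*l - 36) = (l - 4)*(l + 1)*(l^3 - l^2 - 9*l + 9) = (l - 4)*(l - 1)*(l + 1)*(l^2 - 9) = (l - 4)*(l - 3)*(l - 1)*(l + 1)*(l + 3)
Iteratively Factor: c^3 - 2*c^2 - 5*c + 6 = (c - 3)*(c^2 + c - 2) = (c - 3)*(c + 2)*(c - 1)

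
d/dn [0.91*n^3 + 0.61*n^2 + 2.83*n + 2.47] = 2.73*n^2 + 1.22*n + 2.83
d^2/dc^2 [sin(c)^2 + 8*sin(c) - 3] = -8*sin(c) + 2*cos(2*c)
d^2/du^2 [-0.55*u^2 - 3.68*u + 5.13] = -1.10000000000000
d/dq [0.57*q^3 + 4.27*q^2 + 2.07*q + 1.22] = 1.71*q^2 + 8.54*q + 2.07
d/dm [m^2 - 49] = 2*m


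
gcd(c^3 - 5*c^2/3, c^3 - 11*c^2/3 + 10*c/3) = c^2 - 5*c/3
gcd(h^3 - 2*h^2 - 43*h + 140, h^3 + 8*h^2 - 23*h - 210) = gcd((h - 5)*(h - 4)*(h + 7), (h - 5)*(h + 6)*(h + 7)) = h^2 + 2*h - 35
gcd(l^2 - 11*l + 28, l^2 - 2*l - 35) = l - 7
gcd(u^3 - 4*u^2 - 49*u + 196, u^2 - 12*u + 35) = u - 7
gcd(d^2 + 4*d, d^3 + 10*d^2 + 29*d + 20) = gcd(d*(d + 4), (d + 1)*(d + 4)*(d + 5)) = d + 4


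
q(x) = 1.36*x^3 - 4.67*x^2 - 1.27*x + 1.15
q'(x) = 4.08*x^2 - 9.34*x - 1.27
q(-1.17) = -5.94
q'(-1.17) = 15.24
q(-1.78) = -19.06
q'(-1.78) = 28.28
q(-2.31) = -37.60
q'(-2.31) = 42.08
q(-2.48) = -45.17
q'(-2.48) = 46.99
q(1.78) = -8.24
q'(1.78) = -4.97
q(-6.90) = -659.20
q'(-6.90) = 257.42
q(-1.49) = -11.82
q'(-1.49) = 21.70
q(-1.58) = -13.87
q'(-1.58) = 23.67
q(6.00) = 119.17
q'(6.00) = 89.57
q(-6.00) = -453.11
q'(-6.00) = 201.65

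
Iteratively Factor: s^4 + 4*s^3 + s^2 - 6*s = (s + 2)*(s^3 + 2*s^2 - 3*s) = (s - 1)*(s + 2)*(s^2 + 3*s) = s*(s - 1)*(s + 2)*(s + 3)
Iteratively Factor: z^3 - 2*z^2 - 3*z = (z - 3)*(z^2 + z) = z*(z - 3)*(z + 1)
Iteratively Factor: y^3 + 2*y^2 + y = (y + 1)*(y^2 + y) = (y + 1)^2*(y)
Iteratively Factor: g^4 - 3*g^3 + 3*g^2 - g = (g - 1)*(g^3 - 2*g^2 + g) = (g - 1)^2*(g^2 - g) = (g - 1)^3*(g)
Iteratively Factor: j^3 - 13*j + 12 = (j - 3)*(j^2 + 3*j - 4) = (j - 3)*(j + 4)*(j - 1)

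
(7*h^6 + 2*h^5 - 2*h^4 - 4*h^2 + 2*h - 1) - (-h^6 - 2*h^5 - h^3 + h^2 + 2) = 8*h^6 + 4*h^5 - 2*h^4 + h^3 - 5*h^2 + 2*h - 3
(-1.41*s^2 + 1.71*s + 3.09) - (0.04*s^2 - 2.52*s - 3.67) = -1.45*s^2 + 4.23*s + 6.76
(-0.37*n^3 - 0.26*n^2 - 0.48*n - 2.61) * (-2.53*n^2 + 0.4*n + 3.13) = 0.9361*n^5 + 0.5098*n^4 - 0.0477000000000001*n^3 + 5.5975*n^2 - 2.5464*n - 8.1693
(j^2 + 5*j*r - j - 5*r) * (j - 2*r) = j^3 + 3*j^2*r - j^2 - 10*j*r^2 - 3*j*r + 10*r^2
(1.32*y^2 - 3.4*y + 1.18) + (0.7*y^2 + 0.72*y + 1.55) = 2.02*y^2 - 2.68*y + 2.73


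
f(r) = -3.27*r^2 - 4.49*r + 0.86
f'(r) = -6.54*r - 4.49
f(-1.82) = -1.80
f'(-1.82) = 7.41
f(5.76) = -133.49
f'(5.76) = -42.16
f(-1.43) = 0.59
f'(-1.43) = 4.86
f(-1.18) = 1.61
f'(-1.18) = 3.23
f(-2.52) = -8.59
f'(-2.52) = 11.99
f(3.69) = -60.23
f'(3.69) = -28.62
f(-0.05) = 1.08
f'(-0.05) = -4.16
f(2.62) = -33.35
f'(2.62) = -21.62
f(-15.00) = -667.54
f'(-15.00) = 93.61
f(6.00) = -143.80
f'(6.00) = -43.73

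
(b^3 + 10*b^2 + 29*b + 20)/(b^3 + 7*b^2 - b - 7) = (b^2 + 9*b + 20)/(b^2 + 6*b - 7)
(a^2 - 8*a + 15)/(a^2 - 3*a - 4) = (-a^2 + 8*a - 15)/(-a^2 + 3*a + 4)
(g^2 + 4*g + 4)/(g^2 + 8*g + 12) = (g + 2)/(g + 6)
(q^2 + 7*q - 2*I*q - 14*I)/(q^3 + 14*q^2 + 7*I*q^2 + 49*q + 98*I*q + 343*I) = (q - 2*I)/(q^2 + 7*q*(1 + I) + 49*I)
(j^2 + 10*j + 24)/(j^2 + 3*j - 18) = (j + 4)/(j - 3)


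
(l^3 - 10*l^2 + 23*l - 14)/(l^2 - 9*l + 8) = (l^2 - 9*l + 14)/(l - 8)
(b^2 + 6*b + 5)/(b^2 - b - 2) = (b + 5)/(b - 2)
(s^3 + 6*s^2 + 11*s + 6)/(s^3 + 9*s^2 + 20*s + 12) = (s + 3)/(s + 6)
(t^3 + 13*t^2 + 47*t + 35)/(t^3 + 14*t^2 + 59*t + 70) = (t + 1)/(t + 2)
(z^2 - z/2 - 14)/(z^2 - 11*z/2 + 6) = (2*z + 7)/(2*z - 3)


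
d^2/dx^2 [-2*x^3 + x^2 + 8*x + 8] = 2 - 12*x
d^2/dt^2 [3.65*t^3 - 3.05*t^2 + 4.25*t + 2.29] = 21.9*t - 6.1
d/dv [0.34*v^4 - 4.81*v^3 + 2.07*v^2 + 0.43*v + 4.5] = 1.36*v^3 - 14.43*v^2 + 4.14*v + 0.43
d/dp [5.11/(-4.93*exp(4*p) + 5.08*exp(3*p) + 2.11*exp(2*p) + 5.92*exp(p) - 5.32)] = (100.7692*exp(3*p) - 77.8764*exp(2*p) - 21.5642*exp(p) - 30.2512)*exp(p)/(-4.93*exp(4*p) + 5.08*exp(3*p) + 2.11*exp(2*p) + 5.92*exp(p) - 5.32)^2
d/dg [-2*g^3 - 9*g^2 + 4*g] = -6*g^2 - 18*g + 4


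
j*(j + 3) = j^2 + 3*j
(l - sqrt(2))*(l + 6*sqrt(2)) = l^2 + 5*sqrt(2)*l - 12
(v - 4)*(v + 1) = v^2 - 3*v - 4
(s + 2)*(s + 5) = s^2 + 7*s + 10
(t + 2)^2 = t^2 + 4*t + 4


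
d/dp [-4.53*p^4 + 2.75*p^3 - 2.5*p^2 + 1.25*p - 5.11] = -18.12*p^3 + 8.25*p^2 - 5.0*p + 1.25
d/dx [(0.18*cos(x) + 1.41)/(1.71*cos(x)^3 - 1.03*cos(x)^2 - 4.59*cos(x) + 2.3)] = (0.6156*cos(x)^3 + 7.0479*cos(x)^2 - 2.9046*cos(x) - 6.8859)*sin(x)/(2.9241*cos(x)^6 - 3.5226*cos(x)^5 - 14.6369*cos(x)^4 + 17.3214*cos(x)^3 + 16.3301*cos(x)^2 - 21.114*cos(x) + 5.29)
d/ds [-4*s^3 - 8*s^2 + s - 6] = -12*s^2 - 16*s + 1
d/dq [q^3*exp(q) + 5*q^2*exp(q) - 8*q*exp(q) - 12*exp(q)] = (q^3 + 8*q^2 + 2*q - 20)*exp(q)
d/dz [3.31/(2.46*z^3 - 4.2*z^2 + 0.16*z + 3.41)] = (-24.4278*z^2 + 27.804*z - 0.5296)/(2.46*z^3 - 4.2*z^2 + 0.16*z + 3.41)^2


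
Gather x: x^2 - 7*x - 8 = x^2 - 7*x - 8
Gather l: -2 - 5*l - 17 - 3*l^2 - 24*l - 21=-3*l^2 - 29*l - 40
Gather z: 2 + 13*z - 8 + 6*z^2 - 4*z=6*z^2 + 9*z - 6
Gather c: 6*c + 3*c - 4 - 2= 9*c - 6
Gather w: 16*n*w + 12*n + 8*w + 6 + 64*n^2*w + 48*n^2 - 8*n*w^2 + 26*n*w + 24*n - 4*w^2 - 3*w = 48*n^2 + 36*n + w^2*(-8*n - 4) + w*(64*n^2 + 42*n + 5) + 6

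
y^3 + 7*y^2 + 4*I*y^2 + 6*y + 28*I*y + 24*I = (y + 1)*(y + 6)*(y + 4*I)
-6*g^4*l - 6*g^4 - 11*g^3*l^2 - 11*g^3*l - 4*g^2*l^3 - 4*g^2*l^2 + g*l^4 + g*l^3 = (-6*g + l)*(g + l)^2*(g*l + g)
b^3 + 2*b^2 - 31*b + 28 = (b - 4)*(b - 1)*(b + 7)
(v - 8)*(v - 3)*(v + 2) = v^3 - 9*v^2 + 2*v + 48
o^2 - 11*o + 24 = (o - 8)*(o - 3)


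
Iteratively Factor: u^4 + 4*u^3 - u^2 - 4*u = (u + 1)*(u^3 + 3*u^2 - 4*u) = (u + 1)*(u + 4)*(u^2 - u) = (u - 1)*(u + 1)*(u + 4)*(u)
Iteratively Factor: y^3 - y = (y)*(y^2 - 1) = y*(y + 1)*(y - 1)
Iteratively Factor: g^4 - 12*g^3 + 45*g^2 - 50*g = (g - 2)*(g^3 - 10*g^2 + 25*g) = (g - 5)*(g - 2)*(g^2 - 5*g) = g*(g - 5)*(g - 2)*(g - 5)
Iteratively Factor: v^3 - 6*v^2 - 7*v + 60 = (v - 5)*(v^2 - v - 12) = (v - 5)*(v - 4)*(v + 3)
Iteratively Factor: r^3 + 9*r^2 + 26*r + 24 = (r + 2)*(r^2 + 7*r + 12) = (r + 2)*(r + 3)*(r + 4)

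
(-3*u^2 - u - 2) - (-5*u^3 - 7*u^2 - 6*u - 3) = 5*u^3 + 4*u^2 + 5*u + 1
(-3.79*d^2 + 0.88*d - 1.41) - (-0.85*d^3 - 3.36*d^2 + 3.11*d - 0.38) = 0.85*d^3 - 0.43*d^2 - 2.23*d - 1.03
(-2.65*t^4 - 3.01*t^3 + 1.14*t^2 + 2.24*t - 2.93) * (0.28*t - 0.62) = -0.742*t^5 + 0.8002*t^4 + 2.1854*t^3 - 0.0795999999999999*t^2 - 2.2092*t + 1.8166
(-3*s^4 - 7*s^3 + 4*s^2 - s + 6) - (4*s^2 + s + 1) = -3*s^4 - 7*s^3 - 2*s + 5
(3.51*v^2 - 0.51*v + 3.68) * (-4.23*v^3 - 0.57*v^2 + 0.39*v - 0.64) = -14.8473*v^5 + 0.156600000000001*v^4 - 13.9068*v^3 - 4.5429*v^2 + 1.7616*v - 2.3552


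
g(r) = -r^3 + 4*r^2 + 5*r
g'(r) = -3*r^2 + 8*r + 5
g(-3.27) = 61.39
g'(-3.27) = -53.24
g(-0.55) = -1.37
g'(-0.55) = -0.31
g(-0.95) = -0.28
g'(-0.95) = -5.31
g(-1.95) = 12.87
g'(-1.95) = -22.01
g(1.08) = 8.81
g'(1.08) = 10.14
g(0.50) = 3.38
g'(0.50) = 8.25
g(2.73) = 23.12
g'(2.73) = 4.48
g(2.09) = 18.79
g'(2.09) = 8.62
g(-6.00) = 330.00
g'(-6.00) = -151.00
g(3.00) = 24.00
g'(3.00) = 2.00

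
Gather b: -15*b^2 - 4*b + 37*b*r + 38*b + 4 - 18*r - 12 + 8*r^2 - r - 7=-15*b^2 + b*(37*r + 34) + 8*r^2 - 19*r - 15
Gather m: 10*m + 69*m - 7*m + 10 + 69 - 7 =72*m + 72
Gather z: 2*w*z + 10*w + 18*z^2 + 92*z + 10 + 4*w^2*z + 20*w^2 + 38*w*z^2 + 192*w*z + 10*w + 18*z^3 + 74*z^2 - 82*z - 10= 20*w^2 + 20*w + 18*z^3 + z^2*(38*w + 92) + z*(4*w^2 + 194*w + 10)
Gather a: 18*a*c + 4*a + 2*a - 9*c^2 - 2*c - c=a*(18*c + 6) - 9*c^2 - 3*c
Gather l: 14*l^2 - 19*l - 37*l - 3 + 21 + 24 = 14*l^2 - 56*l + 42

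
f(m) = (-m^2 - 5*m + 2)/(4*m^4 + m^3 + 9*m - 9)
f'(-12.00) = 0.00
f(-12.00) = 0.00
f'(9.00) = 0.00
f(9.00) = 0.00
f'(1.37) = 0.55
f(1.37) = -0.34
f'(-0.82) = 0.17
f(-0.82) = -0.36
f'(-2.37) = 0.22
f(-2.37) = 0.10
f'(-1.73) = 13.17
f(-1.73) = 1.26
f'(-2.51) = 0.15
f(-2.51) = 0.07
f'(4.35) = 0.01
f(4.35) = -0.03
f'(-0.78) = 0.15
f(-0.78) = -0.35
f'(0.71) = 27.04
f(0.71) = 1.66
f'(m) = (-2*m - 5)/(4*m^4 + m^3 + 9*m - 9) + (-m^2 - 5*m + 2)*(-16*m^3 - 3*m^2 - 9)/(4*m^4 + m^3 + 9*m - 9)^2 = (-(2*m + 5)*(4*m^4 + m^3 + 9*m - 9) + (m^2 + 5*m - 2)*(16*m^3 + 3*m^2 + 9))/(4*m^4 + m^3 + 9*m - 9)^2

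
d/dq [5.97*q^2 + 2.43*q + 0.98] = 11.94*q + 2.43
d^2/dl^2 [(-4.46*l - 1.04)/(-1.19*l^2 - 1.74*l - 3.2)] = ((2.38*l + 1.74)*(4.46*l + 1.04)*(4.76*l + 3.48) - (31.8444*l + 17.996)*(1.19*l^2 + 1.74*l + 3.2))/(1.19*l^2 + 1.74*l + 3.2)^3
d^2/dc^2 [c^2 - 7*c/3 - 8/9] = 2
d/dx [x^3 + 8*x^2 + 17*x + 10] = 3*x^2 + 16*x + 17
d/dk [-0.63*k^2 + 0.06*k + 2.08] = 0.06 - 1.26*k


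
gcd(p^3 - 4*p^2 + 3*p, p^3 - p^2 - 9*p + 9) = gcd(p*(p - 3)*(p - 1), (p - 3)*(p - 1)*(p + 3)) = p^2 - 4*p + 3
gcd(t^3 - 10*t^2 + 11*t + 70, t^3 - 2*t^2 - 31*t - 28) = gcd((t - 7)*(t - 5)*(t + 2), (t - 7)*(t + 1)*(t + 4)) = t - 7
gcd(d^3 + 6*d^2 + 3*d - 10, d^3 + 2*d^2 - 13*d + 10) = d^2 + 4*d - 5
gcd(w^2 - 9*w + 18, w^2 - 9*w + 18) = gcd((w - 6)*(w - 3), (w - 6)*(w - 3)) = w^2 - 9*w + 18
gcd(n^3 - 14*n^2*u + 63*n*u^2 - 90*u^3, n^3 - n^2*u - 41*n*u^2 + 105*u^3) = n^2 - 8*n*u + 15*u^2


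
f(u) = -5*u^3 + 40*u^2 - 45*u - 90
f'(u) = -15*u^2 + 80*u - 45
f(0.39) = -101.76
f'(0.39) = -16.08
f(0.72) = -103.53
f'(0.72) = 4.82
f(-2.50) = 350.62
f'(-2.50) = -338.75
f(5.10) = 57.64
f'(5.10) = -27.15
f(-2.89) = 494.82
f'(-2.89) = -401.48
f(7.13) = -189.71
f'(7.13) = -237.15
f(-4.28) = 1227.35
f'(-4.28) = -662.18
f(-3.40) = 721.92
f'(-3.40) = -490.40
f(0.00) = -90.00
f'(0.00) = -45.00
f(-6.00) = 2700.00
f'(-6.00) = -1065.00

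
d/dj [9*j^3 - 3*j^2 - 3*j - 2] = 27*j^2 - 6*j - 3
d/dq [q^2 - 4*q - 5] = 2*q - 4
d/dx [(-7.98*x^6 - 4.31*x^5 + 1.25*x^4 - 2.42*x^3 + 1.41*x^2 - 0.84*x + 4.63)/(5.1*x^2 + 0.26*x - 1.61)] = (-162.792*x^7 - 76.317*x^6 + 85.3544*x^5 + 23.3285*x^4 - 9.3084*x^3 + 16.3392*x^2 - 51.7662*x + 0.1486)/(26.01*x^4 + 2.652*x^3 - 16.3544*x^2 - 0.8372*x + 2.5921)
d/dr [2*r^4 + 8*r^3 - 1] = 8*r^2*(r + 3)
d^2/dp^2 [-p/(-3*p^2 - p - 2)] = 2*(p*(6*p + 1)^2 - (9*p + 1)*(3*p^2 + p + 2))/(3*p^2 + p + 2)^3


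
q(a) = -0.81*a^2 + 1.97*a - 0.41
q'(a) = 1.97 - 1.62*a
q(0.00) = -0.41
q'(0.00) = 1.97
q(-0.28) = -1.03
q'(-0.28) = 2.42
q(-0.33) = -1.15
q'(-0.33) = 2.50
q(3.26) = -2.60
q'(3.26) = -3.31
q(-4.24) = -23.32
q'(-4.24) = 8.84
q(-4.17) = -22.71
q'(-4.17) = 8.73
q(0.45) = 0.31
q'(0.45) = 1.24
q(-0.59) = -1.85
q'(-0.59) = 2.93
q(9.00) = -48.29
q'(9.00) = -12.61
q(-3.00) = -13.61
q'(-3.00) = 6.83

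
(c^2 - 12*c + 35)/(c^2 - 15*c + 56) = (c - 5)/(c - 8)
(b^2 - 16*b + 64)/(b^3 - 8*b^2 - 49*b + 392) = (b - 8)/(b^2 - 49)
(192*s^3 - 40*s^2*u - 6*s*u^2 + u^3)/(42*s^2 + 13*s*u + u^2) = (32*s^2 - 12*s*u + u^2)/(7*s + u)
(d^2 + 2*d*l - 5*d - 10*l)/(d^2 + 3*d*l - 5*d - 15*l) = (d + 2*l)/(d + 3*l)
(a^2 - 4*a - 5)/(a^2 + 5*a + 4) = (a - 5)/(a + 4)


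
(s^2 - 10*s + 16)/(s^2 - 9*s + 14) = (s - 8)/(s - 7)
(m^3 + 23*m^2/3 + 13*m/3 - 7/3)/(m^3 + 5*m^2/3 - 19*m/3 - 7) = (3*m^2 + 20*m - 7)/(3*m^2 + 2*m - 21)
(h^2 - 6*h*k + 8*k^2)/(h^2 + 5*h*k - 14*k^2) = (h - 4*k)/(h + 7*k)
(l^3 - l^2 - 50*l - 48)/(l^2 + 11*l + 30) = (l^2 - 7*l - 8)/(l + 5)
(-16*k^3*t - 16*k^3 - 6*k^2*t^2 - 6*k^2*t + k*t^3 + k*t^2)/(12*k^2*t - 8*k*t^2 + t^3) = k*(-16*k^2*t - 16*k^2 - 6*k*t^2 - 6*k*t + t^3 + t^2)/(t*(12*k^2 - 8*k*t + t^2))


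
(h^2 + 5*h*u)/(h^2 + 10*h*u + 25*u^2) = h/(h + 5*u)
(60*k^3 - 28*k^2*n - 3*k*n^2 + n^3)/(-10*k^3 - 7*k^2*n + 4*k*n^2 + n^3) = (-6*k + n)/(k + n)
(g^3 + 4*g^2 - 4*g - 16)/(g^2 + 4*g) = g - 4/g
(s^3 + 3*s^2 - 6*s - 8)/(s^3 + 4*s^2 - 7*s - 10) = (s + 4)/(s + 5)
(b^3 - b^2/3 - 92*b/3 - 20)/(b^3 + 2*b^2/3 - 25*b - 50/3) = (b - 6)/(b - 5)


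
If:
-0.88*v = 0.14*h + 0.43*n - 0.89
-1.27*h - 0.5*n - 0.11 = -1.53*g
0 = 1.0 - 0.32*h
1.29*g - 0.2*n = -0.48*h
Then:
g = -4.62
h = 3.12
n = -22.29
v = 11.41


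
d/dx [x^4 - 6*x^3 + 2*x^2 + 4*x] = 4*x^3 - 18*x^2 + 4*x + 4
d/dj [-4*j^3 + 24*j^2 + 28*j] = -12*j^2 + 48*j + 28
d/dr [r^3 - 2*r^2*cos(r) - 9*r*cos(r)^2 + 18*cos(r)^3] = 2*r^2*sin(r) + 3*r^2 + 9*r*sin(2*r) - 4*r*cos(r) - 54*sin(r)*cos(r)^2 - 9*cos(r)^2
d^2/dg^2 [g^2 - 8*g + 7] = 2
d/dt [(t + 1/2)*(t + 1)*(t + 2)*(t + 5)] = 4*t^3 + 51*t^2/2 + 42*t + 37/2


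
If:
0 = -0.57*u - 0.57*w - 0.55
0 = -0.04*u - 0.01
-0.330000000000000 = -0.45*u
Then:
No Solution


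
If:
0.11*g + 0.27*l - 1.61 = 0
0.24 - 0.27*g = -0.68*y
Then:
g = 2.51851851851852*y + 0.888888888888889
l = 5.60082304526749 - 1.02606310013717*y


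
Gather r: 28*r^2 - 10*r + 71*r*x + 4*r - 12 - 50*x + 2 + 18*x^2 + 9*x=28*r^2 + r*(71*x - 6) + 18*x^2 - 41*x - 10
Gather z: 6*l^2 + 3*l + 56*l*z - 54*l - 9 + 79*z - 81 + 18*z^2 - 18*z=6*l^2 - 51*l + 18*z^2 + z*(56*l + 61) - 90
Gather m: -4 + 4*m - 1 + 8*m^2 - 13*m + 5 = 8*m^2 - 9*m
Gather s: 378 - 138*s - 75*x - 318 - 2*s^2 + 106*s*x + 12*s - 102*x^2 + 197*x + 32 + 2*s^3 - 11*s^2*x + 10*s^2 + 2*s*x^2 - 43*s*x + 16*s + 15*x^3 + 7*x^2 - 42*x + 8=2*s^3 + s^2*(8 - 11*x) + s*(2*x^2 + 63*x - 110) + 15*x^3 - 95*x^2 + 80*x + 100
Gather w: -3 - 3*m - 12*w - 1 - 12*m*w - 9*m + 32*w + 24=-12*m + w*(20 - 12*m) + 20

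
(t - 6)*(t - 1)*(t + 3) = t^3 - 4*t^2 - 15*t + 18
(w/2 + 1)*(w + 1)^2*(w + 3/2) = w^4/2 + 11*w^3/4 + 11*w^2/2 + 19*w/4 + 3/2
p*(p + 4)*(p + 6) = p^3 + 10*p^2 + 24*p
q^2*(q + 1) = q^3 + q^2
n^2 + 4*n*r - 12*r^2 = (n - 2*r)*(n + 6*r)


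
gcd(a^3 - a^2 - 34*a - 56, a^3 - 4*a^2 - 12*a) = a + 2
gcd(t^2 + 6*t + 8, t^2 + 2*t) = t + 2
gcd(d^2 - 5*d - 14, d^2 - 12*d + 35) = d - 7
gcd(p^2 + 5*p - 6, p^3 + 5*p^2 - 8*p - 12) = p + 6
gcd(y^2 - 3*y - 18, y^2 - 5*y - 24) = y + 3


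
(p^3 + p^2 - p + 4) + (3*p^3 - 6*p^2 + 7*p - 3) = 4*p^3 - 5*p^2 + 6*p + 1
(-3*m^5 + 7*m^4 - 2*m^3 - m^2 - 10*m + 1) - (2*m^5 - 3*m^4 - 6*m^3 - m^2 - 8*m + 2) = -5*m^5 + 10*m^4 + 4*m^3 - 2*m - 1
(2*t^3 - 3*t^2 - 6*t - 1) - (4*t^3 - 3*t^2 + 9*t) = -2*t^3 - 15*t - 1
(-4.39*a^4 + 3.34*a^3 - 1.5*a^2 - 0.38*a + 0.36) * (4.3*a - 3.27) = -18.877*a^5 + 28.7173*a^4 - 17.3718*a^3 + 3.271*a^2 + 2.7906*a - 1.1772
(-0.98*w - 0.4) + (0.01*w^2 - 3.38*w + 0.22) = 0.01*w^2 - 4.36*w - 0.18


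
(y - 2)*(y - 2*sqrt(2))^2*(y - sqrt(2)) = y^4 - 5*sqrt(2)*y^3 - 2*y^3 + 10*sqrt(2)*y^2 + 16*y^2 - 32*y - 8*sqrt(2)*y + 16*sqrt(2)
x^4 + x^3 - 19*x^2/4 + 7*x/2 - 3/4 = (x - 1)*(x - 1/2)^2*(x + 3)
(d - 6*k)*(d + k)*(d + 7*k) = d^3 + 2*d^2*k - 41*d*k^2 - 42*k^3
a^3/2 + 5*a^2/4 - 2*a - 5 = (a/2 + 1)*(a - 2)*(a + 5/2)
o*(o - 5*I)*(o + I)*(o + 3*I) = o^4 - I*o^3 + 17*o^2 + 15*I*o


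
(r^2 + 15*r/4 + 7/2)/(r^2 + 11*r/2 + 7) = (4*r + 7)/(2*(2*r + 7))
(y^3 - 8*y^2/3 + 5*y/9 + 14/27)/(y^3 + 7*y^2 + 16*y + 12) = (27*y^3 - 72*y^2 + 15*y + 14)/(27*(y^3 + 7*y^2 + 16*y + 12))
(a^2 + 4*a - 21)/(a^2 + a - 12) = (a + 7)/(a + 4)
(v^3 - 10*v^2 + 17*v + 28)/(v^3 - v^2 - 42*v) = (v^2 - 3*v - 4)/(v*(v + 6))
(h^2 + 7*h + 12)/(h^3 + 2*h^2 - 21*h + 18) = (h^2 + 7*h + 12)/(h^3 + 2*h^2 - 21*h + 18)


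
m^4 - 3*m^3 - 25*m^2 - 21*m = m*(m - 7)*(m + 1)*(m + 3)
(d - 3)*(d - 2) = d^2 - 5*d + 6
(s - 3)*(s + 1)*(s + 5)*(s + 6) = s^4 + 9*s^3 + 5*s^2 - 93*s - 90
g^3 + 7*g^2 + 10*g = g*(g + 2)*(g + 5)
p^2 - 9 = (p - 3)*(p + 3)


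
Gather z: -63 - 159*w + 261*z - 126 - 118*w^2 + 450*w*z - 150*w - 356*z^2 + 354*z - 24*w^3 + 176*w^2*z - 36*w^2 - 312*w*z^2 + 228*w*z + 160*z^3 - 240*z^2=-24*w^3 - 154*w^2 - 309*w + 160*z^3 + z^2*(-312*w - 596) + z*(176*w^2 + 678*w + 615) - 189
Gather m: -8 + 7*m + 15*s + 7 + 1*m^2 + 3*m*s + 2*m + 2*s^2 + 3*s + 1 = m^2 + m*(3*s + 9) + 2*s^2 + 18*s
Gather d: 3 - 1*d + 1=4 - d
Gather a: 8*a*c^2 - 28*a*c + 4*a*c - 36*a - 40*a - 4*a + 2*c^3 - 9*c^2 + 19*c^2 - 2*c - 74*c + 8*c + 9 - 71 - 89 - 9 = a*(8*c^2 - 24*c - 80) + 2*c^3 + 10*c^2 - 68*c - 160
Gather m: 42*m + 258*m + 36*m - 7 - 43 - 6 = 336*m - 56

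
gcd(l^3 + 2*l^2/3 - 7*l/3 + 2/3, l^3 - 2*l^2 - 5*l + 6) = l^2 + l - 2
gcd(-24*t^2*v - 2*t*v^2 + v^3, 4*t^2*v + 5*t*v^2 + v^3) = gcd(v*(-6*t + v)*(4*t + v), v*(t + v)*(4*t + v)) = 4*t*v + v^2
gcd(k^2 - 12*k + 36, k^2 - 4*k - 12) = k - 6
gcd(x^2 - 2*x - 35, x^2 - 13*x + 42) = x - 7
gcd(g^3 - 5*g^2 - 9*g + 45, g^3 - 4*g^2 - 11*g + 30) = g^2 - 2*g - 15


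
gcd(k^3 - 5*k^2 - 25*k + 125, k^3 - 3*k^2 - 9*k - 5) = k - 5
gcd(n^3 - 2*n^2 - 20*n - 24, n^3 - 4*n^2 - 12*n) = n^2 - 4*n - 12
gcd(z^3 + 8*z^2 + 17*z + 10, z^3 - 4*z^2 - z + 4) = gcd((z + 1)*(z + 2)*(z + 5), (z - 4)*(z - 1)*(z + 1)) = z + 1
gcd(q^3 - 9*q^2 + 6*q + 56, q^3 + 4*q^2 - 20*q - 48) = q^2 - 2*q - 8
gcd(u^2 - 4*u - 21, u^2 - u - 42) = u - 7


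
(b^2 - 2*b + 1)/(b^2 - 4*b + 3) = (b - 1)/(b - 3)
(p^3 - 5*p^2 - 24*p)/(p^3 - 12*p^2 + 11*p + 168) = p/(p - 7)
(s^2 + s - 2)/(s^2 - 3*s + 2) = (s + 2)/(s - 2)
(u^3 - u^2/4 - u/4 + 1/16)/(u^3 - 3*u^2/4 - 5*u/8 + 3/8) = (4*u^2 + u - 1/2)/(4*u^2 - u - 3)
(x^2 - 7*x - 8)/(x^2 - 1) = (x - 8)/(x - 1)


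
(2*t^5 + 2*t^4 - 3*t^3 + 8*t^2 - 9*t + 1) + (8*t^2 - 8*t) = 2*t^5 + 2*t^4 - 3*t^3 + 16*t^2 - 17*t + 1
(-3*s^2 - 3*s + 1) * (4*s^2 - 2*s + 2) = -12*s^4 - 6*s^3 + 4*s^2 - 8*s + 2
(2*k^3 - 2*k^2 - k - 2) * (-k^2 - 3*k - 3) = -2*k^5 - 4*k^4 + k^3 + 11*k^2 + 9*k + 6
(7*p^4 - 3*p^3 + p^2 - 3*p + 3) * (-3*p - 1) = -21*p^5 + 2*p^4 + 8*p^2 - 6*p - 3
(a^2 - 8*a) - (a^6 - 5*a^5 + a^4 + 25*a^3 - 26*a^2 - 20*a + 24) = -a^6 + 5*a^5 - a^4 - 25*a^3 + 27*a^2 + 12*a - 24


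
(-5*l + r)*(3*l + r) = -15*l^2 - 2*l*r + r^2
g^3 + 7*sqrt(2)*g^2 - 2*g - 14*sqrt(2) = (g - sqrt(2))*(g + sqrt(2))*(g + 7*sqrt(2))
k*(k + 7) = k^2 + 7*k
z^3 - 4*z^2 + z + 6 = (z - 3)*(z - 2)*(z + 1)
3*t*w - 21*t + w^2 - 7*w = (3*t + w)*(w - 7)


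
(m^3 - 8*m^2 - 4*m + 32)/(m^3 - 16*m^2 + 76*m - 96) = (m + 2)/(m - 6)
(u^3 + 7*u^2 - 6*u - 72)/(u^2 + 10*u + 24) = u - 3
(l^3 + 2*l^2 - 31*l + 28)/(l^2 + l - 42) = (l^2 - 5*l + 4)/(l - 6)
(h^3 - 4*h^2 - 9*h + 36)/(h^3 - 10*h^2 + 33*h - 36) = (h + 3)/(h - 3)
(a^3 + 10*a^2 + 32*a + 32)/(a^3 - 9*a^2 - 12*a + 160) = (a^2 + 6*a + 8)/(a^2 - 13*a + 40)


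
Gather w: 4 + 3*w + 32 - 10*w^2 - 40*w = -10*w^2 - 37*w + 36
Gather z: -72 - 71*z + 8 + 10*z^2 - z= 10*z^2 - 72*z - 64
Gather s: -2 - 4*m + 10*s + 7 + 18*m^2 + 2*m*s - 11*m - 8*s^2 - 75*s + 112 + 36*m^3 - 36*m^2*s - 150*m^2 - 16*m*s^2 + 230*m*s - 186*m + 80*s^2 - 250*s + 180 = 36*m^3 - 132*m^2 - 201*m + s^2*(72 - 16*m) + s*(-36*m^2 + 232*m - 315) + 297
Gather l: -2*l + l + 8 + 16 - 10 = 14 - l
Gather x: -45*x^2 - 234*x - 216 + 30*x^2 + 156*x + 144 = -15*x^2 - 78*x - 72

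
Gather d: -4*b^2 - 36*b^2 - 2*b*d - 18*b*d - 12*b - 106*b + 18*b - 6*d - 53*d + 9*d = -40*b^2 - 100*b + d*(-20*b - 50)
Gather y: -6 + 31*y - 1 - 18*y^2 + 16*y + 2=-18*y^2 + 47*y - 5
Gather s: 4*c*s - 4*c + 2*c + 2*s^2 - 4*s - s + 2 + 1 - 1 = -2*c + 2*s^2 + s*(4*c - 5) + 2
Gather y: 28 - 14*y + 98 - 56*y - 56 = 70 - 70*y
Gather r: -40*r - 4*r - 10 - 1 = -44*r - 11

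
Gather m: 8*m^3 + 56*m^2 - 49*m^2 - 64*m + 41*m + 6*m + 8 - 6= 8*m^3 + 7*m^2 - 17*m + 2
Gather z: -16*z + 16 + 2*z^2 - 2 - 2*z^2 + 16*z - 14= 0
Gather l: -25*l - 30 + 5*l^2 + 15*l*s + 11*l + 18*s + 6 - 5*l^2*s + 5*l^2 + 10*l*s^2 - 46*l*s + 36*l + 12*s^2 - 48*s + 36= l^2*(10 - 5*s) + l*(10*s^2 - 31*s + 22) + 12*s^2 - 30*s + 12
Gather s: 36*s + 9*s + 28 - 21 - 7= 45*s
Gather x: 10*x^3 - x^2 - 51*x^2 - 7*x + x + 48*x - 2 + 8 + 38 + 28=10*x^3 - 52*x^2 + 42*x + 72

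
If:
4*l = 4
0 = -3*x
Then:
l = 1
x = 0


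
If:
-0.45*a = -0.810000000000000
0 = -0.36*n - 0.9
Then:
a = 1.80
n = -2.50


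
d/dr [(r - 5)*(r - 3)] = 2*r - 8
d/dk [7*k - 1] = 7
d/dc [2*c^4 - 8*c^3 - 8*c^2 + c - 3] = 8*c^3 - 24*c^2 - 16*c + 1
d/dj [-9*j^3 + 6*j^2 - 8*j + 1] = -27*j^2 + 12*j - 8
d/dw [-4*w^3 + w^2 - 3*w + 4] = -12*w^2 + 2*w - 3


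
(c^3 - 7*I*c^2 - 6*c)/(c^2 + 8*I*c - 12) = c*(c^2 - 7*I*c - 6)/(c^2 + 8*I*c - 12)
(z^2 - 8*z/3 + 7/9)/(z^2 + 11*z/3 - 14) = (z - 1/3)/(z + 6)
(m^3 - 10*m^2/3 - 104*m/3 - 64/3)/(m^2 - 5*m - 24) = (3*m^2 + 14*m + 8)/(3*(m + 3))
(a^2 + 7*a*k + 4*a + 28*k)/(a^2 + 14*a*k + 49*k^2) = (a + 4)/(a + 7*k)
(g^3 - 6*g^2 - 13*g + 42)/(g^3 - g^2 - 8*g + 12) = (g - 7)/(g - 2)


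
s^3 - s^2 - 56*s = s*(s - 8)*(s + 7)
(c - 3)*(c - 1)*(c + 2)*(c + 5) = c^4 + 3*c^3 - 15*c^2 - 19*c + 30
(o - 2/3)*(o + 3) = o^2 + 7*o/3 - 2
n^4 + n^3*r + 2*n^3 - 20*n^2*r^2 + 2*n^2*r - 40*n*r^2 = n*(n + 2)*(n - 4*r)*(n + 5*r)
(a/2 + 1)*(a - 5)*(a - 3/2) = a^3/2 - 9*a^2/4 - 11*a/4 + 15/2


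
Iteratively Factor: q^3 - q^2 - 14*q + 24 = (q + 4)*(q^2 - 5*q + 6) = (q - 3)*(q + 4)*(q - 2)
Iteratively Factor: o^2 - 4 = (o + 2)*(o - 2)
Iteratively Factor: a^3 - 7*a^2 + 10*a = (a - 5)*(a^2 - 2*a) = a*(a - 5)*(a - 2)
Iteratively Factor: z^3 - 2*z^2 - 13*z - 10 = (z - 5)*(z^2 + 3*z + 2) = (z - 5)*(z + 1)*(z + 2)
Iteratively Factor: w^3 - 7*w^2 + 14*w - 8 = (w - 1)*(w^2 - 6*w + 8) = (w - 2)*(w - 1)*(w - 4)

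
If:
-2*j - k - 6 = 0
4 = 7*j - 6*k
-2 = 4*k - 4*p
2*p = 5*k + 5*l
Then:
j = -32/19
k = -50/19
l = 169/95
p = -81/38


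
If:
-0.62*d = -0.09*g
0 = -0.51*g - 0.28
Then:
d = -0.08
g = -0.55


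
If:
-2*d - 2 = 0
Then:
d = -1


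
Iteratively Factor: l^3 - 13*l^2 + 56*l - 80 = (l - 4)*(l^2 - 9*l + 20) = (l - 4)^2*(l - 5)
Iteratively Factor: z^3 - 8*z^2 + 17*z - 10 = (z - 5)*(z^2 - 3*z + 2) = (z - 5)*(z - 2)*(z - 1)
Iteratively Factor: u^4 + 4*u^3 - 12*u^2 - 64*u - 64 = (u - 4)*(u^3 + 8*u^2 + 20*u + 16) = (u - 4)*(u + 2)*(u^2 + 6*u + 8) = (u - 4)*(u + 2)^2*(u + 4)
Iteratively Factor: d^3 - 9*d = (d + 3)*(d^2 - 3*d) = d*(d + 3)*(d - 3)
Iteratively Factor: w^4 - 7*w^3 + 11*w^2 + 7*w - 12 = (w - 1)*(w^3 - 6*w^2 + 5*w + 12) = (w - 3)*(w - 1)*(w^2 - 3*w - 4) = (w - 4)*(w - 3)*(w - 1)*(w + 1)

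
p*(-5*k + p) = -5*k*p + p^2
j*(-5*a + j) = -5*a*j + j^2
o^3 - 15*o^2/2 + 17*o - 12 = (o - 4)*(o - 2)*(o - 3/2)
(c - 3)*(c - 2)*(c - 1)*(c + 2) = c^4 - 4*c^3 - c^2 + 16*c - 12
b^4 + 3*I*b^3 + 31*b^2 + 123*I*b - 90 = (b - 6*I)*(b + I)*(b + 3*I)*(b + 5*I)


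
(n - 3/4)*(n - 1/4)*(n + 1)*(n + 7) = n^4 + 7*n^3 - 13*n^2/16 - 11*n/2 + 21/16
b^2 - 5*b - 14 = (b - 7)*(b + 2)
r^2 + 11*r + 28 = (r + 4)*(r + 7)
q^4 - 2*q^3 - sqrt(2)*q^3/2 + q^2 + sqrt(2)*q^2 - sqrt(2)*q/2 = q*(q - 1)^2*(q - sqrt(2)/2)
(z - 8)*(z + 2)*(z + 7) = z^3 + z^2 - 58*z - 112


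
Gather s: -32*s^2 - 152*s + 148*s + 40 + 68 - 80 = -32*s^2 - 4*s + 28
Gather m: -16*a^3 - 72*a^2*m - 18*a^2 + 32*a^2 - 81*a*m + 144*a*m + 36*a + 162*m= -16*a^3 + 14*a^2 + 36*a + m*(-72*a^2 + 63*a + 162)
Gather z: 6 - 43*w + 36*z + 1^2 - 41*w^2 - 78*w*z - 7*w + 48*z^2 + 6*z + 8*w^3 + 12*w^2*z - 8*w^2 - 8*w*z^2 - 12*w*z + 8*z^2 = 8*w^3 - 49*w^2 - 50*w + z^2*(56 - 8*w) + z*(12*w^2 - 90*w + 42) + 7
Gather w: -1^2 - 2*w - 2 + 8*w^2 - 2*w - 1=8*w^2 - 4*w - 4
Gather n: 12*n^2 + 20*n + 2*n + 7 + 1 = 12*n^2 + 22*n + 8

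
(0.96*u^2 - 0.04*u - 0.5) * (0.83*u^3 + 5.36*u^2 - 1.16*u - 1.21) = 0.7968*u^5 + 5.1124*u^4 - 1.743*u^3 - 3.7952*u^2 + 0.6284*u + 0.605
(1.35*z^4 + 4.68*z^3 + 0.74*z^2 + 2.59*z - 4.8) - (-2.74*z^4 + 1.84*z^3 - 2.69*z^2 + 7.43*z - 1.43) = 4.09*z^4 + 2.84*z^3 + 3.43*z^2 - 4.84*z - 3.37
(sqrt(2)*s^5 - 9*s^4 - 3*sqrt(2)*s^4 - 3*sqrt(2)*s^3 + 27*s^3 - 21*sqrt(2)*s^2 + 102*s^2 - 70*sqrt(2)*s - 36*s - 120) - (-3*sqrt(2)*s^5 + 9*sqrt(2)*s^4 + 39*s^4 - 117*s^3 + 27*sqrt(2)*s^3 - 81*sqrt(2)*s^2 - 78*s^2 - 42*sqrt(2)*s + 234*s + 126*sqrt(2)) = 4*sqrt(2)*s^5 - 48*s^4 - 12*sqrt(2)*s^4 - 30*sqrt(2)*s^3 + 144*s^3 + 60*sqrt(2)*s^2 + 180*s^2 - 270*s - 28*sqrt(2)*s - 126*sqrt(2) - 120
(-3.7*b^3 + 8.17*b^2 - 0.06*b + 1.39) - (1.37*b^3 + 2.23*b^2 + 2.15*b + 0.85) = -5.07*b^3 + 5.94*b^2 - 2.21*b + 0.54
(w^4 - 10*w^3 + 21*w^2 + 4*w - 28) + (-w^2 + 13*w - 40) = w^4 - 10*w^3 + 20*w^2 + 17*w - 68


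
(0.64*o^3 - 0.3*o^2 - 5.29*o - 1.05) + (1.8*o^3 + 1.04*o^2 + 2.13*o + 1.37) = 2.44*o^3 + 0.74*o^2 - 3.16*o + 0.32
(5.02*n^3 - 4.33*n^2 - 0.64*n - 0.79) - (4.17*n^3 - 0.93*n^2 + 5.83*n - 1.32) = 0.85*n^3 - 3.4*n^2 - 6.47*n + 0.53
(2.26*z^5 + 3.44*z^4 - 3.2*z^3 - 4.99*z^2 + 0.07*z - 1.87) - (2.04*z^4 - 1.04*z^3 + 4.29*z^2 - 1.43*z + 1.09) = 2.26*z^5 + 1.4*z^4 - 2.16*z^3 - 9.28*z^2 + 1.5*z - 2.96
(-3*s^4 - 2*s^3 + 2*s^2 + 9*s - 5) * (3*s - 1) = -9*s^5 - 3*s^4 + 8*s^3 + 25*s^2 - 24*s + 5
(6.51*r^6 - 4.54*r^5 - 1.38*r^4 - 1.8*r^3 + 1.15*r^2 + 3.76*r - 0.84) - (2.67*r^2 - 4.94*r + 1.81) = 6.51*r^6 - 4.54*r^5 - 1.38*r^4 - 1.8*r^3 - 1.52*r^2 + 8.7*r - 2.65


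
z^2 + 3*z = z*(z + 3)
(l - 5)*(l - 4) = l^2 - 9*l + 20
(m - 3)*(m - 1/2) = m^2 - 7*m/2 + 3/2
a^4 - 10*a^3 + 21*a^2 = a^2*(a - 7)*(a - 3)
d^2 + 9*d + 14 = (d + 2)*(d + 7)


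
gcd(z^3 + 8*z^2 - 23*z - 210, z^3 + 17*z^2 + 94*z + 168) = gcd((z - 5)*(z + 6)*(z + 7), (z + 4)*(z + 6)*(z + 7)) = z^2 + 13*z + 42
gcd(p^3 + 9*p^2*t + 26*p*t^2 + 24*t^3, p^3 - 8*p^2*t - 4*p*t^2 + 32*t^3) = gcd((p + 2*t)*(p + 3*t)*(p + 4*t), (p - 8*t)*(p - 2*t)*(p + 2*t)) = p + 2*t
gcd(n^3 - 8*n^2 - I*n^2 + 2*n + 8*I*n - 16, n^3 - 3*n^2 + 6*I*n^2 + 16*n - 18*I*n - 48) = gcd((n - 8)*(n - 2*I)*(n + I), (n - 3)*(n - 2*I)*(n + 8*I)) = n - 2*I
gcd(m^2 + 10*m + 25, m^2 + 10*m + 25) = m^2 + 10*m + 25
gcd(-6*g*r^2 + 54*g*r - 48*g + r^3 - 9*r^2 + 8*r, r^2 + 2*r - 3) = r - 1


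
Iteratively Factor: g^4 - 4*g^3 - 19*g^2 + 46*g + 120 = (g - 5)*(g^3 + g^2 - 14*g - 24) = (g - 5)*(g - 4)*(g^2 + 5*g + 6) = (g - 5)*(g - 4)*(g + 3)*(g + 2)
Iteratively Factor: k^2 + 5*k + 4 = (k + 1)*(k + 4)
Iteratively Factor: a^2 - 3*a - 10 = (a - 5)*(a + 2)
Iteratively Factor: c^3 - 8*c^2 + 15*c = (c - 3)*(c^2 - 5*c) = c*(c - 3)*(c - 5)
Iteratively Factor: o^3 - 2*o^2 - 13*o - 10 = (o + 2)*(o^2 - 4*o - 5) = (o + 1)*(o + 2)*(o - 5)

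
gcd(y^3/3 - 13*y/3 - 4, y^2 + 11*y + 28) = 1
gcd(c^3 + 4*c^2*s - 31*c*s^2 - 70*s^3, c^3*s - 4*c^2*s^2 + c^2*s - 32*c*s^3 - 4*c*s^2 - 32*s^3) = 1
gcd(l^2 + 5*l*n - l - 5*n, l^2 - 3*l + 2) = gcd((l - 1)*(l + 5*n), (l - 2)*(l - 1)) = l - 1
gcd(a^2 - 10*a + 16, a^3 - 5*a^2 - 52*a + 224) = a - 8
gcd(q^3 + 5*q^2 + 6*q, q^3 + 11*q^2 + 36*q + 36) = q^2 + 5*q + 6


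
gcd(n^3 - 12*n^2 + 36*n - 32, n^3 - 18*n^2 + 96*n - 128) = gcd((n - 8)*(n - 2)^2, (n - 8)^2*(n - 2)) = n^2 - 10*n + 16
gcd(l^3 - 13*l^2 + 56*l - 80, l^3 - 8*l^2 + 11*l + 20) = l^2 - 9*l + 20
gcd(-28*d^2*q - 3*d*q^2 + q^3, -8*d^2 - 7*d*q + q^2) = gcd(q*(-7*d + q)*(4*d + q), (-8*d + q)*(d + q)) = 1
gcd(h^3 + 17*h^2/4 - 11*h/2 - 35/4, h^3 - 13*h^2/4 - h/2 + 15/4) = h + 1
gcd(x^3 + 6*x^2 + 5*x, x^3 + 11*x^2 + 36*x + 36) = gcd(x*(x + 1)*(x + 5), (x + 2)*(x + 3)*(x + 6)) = 1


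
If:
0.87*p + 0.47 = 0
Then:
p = -0.54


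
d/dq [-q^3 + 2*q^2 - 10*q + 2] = -3*q^2 + 4*q - 10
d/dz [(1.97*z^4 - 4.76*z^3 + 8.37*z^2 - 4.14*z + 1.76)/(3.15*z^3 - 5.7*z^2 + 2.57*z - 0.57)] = (6.2055*z^6 - 22.458*z^5 + 15.9552*z^4 - 2.876*z^3 - 10.5795*z^2 + 10.5222*z - 2.1634)/(9.9225*z^6 - 35.91*z^5 + 48.681*z^4 - 32.889*z^3 + 13.1029*z^2 - 2.9298*z + 0.3249)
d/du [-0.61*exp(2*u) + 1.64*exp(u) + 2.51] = (1.64 - 1.22*exp(u))*exp(u)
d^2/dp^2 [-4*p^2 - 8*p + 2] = -8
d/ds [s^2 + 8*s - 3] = 2*s + 8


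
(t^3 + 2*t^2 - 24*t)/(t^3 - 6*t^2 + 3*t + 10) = t*(t^2 + 2*t - 24)/(t^3 - 6*t^2 + 3*t + 10)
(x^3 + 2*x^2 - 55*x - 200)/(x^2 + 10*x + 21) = (x^3 + 2*x^2 - 55*x - 200)/(x^2 + 10*x + 21)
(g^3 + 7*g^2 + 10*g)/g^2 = g + 7 + 10/g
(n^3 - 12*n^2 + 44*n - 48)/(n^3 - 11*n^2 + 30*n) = (n^2 - 6*n + 8)/(n*(n - 5))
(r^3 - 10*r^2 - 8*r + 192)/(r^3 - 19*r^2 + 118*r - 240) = (r + 4)/(r - 5)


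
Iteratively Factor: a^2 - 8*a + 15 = (a - 3)*(a - 5)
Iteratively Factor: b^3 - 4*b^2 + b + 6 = (b - 2)*(b^2 - 2*b - 3) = (b - 2)*(b + 1)*(b - 3)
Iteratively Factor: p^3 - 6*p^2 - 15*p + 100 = (p - 5)*(p^2 - p - 20) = (p - 5)^2*(p + 4)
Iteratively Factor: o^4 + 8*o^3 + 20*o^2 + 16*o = (o + 2)*(o^3 + 6*o^2 + 8*o) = (o + 2)*(o + 4)*(o^2 + 2*o) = o*(o + 2)*(o + 4)*(o + 2)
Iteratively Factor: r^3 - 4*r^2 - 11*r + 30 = (r + 3)*(r^2 - 7*r + 10) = (r - 2)*(r + 3)*(r - 5)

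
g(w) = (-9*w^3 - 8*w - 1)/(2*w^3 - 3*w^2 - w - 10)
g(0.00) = 0.10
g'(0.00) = 0.79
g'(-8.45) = 0.06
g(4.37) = -8.26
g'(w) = (-27*w^2 - 8)/(2*w^3 - 3*w^2 - w - 10) + (-6*w^2 + 6*w + 1)*(-9*w^3 - 8*w - 1)/(2*w^3 - 3*w^2 - w - 10)^2 = (27*w^4 + 50*w^3 + 252*w^2 - 6*w + 79)/(4*w^6 - 12*w^5 + 5*w^4 - 34*w^3 + 61*w^2 + 20*w + 100)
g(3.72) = -10.35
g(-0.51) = -0.41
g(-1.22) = -1.49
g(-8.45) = -3.86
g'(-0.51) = 1.29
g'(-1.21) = 1.52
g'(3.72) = 4.96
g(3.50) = -11.69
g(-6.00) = -3.66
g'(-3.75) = 0.27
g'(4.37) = 2.08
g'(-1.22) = 1.51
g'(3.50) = 7.41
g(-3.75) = -3.27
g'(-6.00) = 0.11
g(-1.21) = -1.47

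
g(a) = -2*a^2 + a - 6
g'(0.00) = 1.00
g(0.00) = -6.00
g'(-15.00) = 61.00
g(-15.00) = -471.00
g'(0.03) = 0.88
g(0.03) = -5.97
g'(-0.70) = 3.80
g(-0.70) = -7.68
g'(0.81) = -2.24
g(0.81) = -6.50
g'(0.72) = -1.88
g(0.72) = -6.32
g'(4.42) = -16.68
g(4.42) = -40.65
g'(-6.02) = 25.08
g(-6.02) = -84.50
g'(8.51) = -33.04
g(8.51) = -142.33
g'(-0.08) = 1.32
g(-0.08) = -6.09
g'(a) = 1 - 4*a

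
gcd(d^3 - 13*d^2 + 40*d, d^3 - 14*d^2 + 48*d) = d^2 - 8*d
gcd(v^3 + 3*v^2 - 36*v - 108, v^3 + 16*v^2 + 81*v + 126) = v^2 + 9*v + 18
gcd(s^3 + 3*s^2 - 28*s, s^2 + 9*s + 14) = s + 7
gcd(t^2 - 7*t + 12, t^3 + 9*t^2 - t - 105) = t - 3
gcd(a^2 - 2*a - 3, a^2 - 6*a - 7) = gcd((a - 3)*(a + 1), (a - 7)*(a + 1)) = a + 1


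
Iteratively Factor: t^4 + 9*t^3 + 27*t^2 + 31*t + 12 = (t + 1)*(t^3 + 8*t^2 + 19*t + 12) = (t + 1)*(t + 3)*(t^2 + 5*t + 4) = (t + 1)*(t + 3)*(t + 4)*(t + 1)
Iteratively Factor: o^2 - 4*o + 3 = (o - 3)*(o - 1)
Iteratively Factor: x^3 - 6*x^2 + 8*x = (x - 2)*(x^2 - 4*x) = x*(x - 2)*(x - 4)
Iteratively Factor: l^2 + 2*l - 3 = (l - 1)*(l + 3)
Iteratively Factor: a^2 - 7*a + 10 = (a - 5)*(a - 2)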